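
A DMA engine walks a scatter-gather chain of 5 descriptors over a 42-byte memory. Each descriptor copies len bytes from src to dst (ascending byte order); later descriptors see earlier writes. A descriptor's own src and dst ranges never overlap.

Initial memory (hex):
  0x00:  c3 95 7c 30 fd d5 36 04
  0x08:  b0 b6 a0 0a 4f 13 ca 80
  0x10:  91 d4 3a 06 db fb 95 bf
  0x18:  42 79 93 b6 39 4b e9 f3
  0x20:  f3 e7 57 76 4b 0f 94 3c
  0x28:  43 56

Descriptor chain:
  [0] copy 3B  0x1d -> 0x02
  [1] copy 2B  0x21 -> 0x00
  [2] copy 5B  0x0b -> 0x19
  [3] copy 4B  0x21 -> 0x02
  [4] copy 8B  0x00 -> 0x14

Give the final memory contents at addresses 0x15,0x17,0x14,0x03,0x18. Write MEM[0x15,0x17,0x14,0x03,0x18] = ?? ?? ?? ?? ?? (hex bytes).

MEM[0x15,0x17,0x14,0x03,0x18] = 57 57 e7 57 76

[0] 0x1d->0x02 len=3 : 4b e9 f3
[1] 0x21->0x00 len=2 : e7 57
[2] 0x0b->0x19 len=5 : 0a 4f 13 ca 80
[3] 0x21->0x02 len=4 : e7 57 76 4b
[4] 0x00->0x14 len=8 : e7 57 e7 57 76 4b 36 04
query mem[0x15]=0x57, mem[0x17]=0x57, mem[0x14]=0xe7, mem[0x03]=0x57, mem[0x18]=0x76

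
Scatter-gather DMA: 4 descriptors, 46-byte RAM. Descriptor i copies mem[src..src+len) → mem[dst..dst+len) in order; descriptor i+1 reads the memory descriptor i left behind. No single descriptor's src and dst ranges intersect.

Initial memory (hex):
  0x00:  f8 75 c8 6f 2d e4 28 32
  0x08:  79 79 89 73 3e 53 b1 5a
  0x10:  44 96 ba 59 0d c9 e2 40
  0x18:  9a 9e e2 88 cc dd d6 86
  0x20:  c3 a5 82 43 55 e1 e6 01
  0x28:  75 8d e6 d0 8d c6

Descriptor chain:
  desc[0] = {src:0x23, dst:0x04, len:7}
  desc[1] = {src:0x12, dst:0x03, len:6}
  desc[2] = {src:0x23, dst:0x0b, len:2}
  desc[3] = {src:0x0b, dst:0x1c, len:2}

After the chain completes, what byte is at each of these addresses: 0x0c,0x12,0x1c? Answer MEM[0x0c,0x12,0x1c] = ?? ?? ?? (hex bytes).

[0] 0x23->0x04 len=7 : 43 55 e1 e6 01 75 8d
[1] 0x12->0x03 len=6 : ba 59 0d c9 e2 40
[2] 0x23->0x0b len=2 : 43 55
[3] 0x0b->0x1c len=2 : 43 55
query mem[0x0c]=0x55, mem[0x12]=0xba, mem[0x1c]=0x43

MEM[0x0c,0x12,0x1c] = 55 ba 43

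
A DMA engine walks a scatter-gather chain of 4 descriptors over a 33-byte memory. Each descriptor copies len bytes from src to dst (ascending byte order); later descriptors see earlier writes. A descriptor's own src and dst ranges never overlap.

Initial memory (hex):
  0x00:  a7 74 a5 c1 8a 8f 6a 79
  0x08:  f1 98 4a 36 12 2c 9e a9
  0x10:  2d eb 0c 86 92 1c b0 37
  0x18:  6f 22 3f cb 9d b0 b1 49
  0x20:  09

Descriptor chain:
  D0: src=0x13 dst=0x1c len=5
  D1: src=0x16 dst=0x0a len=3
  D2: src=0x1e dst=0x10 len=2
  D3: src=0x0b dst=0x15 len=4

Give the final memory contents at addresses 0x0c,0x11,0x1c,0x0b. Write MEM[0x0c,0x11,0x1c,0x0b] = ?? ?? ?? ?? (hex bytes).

D0: mem[0x1c..0x20] <- [86 92 1c b0 37]
D1: mem[0x0a..0x0c] <- [b0 37 6f]
D2: mem[0x10..0x11] <- [1c b0]
D3: mem[0x15..0x18] <- [37 6f 2c 9e]
query mem[0x0c]=0x6f, mem[0x11]=0xb0, mem[0x1c]=0x86, mem[0x0b]=0x37

MEM[0x0c,0x11,0x1c,0x0b] = 6f b0 86 37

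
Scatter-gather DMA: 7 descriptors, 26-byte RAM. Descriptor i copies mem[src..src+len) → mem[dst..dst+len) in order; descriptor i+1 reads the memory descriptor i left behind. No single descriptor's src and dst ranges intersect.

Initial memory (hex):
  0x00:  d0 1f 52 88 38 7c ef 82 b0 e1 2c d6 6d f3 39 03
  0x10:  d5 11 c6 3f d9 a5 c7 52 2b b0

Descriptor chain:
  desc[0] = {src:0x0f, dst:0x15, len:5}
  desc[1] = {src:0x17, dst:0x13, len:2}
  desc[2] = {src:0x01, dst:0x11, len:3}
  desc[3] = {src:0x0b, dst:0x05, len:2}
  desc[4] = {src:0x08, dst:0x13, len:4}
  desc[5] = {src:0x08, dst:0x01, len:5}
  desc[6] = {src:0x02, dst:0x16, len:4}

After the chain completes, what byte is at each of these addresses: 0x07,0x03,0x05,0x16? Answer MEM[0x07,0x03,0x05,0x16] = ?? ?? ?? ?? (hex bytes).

MEM[0x07,0x03,0x05,0x16] = 82 2c 6d e1

  after D0: wrote 5B at 0x15 = 03d511c63f
  after D1: wrote 2B at 0x13 = 11c6
  after D2: wrote 3B at 0x11 = 1f5288
  after D3: wrote 2B at 0x05 = d66d
  after D4: wrote 4B at 0x13 = b0e12cd6
  after D5: wrote 5B at 0x01 = b0e12cd66d
  after D6: wrote 4B at 0x16 = e12cd66d
query mem[0x07]=0x82, mem[0x03]=0x2c, mem[0x05]=0x6d, mem[0x16]=0xe1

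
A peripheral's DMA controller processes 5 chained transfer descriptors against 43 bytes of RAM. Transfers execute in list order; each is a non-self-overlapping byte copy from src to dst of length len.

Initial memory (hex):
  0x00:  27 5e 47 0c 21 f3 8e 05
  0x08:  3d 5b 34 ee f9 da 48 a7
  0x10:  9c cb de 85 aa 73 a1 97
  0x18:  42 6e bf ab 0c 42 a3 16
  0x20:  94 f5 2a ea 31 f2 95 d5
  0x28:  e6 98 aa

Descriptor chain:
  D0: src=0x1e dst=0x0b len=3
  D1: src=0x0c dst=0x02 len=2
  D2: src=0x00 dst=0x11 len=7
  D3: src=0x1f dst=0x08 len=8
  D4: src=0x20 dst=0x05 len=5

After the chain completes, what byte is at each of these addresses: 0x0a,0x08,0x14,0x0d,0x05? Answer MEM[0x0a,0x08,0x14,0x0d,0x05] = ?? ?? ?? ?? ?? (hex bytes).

MEM[0x0a,0x08,0x14,0x0d,0x05] = f5 ea 94 31 94

#0 dst[0x0b+3] := {0xa3,0x16,0x94}
#1 dst[0x02+2] := {0x16,0x94}
#2 dst[0x11+7] := {0x27,0x5e,0x16,0x94,0x21,0xf3,0x8e}
#3 dst[0x08+8] := {0x16,0x94,0xf5,0x2a,0xea,0x31,0xf2,0x95}
#4 dst[0x05+5] := {0x94,0xf5,0x2a,0xea,0x31}
query mem[0x0a]=0xf5, mem[0x08]=0xea, mem[0x14]=0x94, mem[0x0d]=0x31, mem[0x05]=0x94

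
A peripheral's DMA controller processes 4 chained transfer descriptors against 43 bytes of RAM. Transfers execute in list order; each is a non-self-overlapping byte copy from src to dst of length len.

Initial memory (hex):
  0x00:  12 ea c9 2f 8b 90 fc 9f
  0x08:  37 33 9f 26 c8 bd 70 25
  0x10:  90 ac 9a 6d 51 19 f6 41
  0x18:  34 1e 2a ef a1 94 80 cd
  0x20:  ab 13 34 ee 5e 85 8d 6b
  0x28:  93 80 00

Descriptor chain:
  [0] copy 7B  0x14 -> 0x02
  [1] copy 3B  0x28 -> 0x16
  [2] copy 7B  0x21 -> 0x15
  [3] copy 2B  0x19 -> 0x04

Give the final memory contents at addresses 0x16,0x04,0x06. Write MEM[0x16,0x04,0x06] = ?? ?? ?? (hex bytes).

MEM[0x16,0x04,0x06] = 34 85 34

D0: mem[0x02..0x08] <- [51 19 f6 41 34 1e 2a]
D1: mem[0x16..0x18] <- [93 80 00]
D2: mem[0x15..0x1b] <- [13 34 ee 5e 85 8d 6b]
D3: mem[0x04..0x05] <- [85 8d]
query mem[0x16]=0x34, mem[0x04]=0x85, mem[0x06]=0x34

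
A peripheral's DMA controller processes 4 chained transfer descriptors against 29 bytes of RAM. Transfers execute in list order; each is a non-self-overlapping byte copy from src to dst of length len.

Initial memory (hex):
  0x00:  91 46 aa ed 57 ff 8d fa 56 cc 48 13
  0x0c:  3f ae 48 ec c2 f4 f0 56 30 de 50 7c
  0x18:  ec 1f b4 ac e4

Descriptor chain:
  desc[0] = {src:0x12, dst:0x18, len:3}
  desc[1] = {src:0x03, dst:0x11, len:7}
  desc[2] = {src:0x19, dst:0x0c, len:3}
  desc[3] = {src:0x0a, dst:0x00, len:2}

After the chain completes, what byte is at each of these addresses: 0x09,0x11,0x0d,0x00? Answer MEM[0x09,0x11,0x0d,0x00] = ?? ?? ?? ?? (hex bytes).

MEM[0x09,0x11,0x0d,0x00] = cc ed 30 48

#0 dst[0x18+3] := {0xf0,0x56,0x30}
#1 dst[0x11+7] := {0xed,0x57,0xff,0x8d,0xfa,0x56,0xcc}
#2 dst[0x0c+3] := {0x56,0x30,0xac}
#3 dst[0x00+2] := {0x48,0x13}
query mem[0x09]=0xcc, mem[0x11]=0xed, mem[0x0d]=0x30, mem[0x00]=0x48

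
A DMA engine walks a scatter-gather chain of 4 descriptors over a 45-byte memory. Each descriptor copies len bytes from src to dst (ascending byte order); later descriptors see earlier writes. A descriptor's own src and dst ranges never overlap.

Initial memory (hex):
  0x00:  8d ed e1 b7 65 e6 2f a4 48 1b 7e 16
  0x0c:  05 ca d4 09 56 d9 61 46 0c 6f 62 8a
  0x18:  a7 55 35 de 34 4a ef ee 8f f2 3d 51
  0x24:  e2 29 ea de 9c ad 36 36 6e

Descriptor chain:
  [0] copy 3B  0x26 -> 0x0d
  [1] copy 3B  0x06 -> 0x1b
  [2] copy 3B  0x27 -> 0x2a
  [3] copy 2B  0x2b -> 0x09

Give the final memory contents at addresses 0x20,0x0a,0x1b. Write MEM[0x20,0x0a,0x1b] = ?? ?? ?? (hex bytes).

D0: mem[0x0d..0x0f] <- [ea de 9c]
D1: mem[0x1b..0x1d] <- [2f a4 48]
D2: mem[0x2a..0x2c] <- [de 9c ad]
D3: mem[0x09..0x0a] <- [9c ad]
query mem[0x20]=0x8f, mem[0x0a]=0xad, mem[0x1b]=0x2f

MEM[0x20,0x0a,0x1b] = 8f ad 2f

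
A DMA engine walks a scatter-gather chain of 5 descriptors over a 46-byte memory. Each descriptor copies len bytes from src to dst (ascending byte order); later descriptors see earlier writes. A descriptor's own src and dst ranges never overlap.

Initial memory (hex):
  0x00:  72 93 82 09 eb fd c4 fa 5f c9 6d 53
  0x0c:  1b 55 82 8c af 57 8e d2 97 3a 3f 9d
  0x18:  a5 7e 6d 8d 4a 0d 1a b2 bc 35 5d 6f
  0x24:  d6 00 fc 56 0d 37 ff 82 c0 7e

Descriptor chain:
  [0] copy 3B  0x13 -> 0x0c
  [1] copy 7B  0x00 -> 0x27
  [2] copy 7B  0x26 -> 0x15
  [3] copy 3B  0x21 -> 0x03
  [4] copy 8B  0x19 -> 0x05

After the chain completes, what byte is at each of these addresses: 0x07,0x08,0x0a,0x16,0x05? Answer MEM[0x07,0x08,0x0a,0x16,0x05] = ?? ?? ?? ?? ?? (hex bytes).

MEM[0x07,0x08,0x0a,0x16,0x05] = fd 4a 1a 72 09

D0: mem[0x0c..0x0e] <- [d2 97 3a]
D1: mem[0x27..0x2d] <- [72 93 82 09 eb fd c4]
D2: mem[0x15..0x1b] <- [fc 72 93 82 09 eb fd]
D3: mem[0x03..0x05] <- [35 5d 6f]
D4: mem[0x05..0x0c] <- [09 eb fd 4a 0d 1a b2 bc]
query mem[0x07]=0xfd, mem[0x08]=0x4a, mem[0x0a]=0x1a, mem[0x16]=0x72, mem[0x05]=0x09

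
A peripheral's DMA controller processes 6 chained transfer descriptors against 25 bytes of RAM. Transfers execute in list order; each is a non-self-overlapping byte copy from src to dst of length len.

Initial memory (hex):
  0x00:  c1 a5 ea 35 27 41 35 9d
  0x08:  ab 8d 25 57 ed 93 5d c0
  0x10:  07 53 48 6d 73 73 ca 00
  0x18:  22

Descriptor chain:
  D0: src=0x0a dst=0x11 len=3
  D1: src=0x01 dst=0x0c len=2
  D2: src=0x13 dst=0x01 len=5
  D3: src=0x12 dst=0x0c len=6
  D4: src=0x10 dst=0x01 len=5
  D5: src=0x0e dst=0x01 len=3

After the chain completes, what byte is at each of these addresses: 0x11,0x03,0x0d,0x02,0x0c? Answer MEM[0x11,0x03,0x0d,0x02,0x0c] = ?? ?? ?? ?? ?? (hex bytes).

MEM[0x11,0x03,0x0d,0x02,0x0c] = 00 ca ed 73 57

D0: mem[0x11..0x13] <- [25 57 ed]
D1: mem[0x0c..0x0d] <- [a5 ea]
D2: mem[0x01..0x05] <- [ed 73 73 ca 00]
D3: mem[0x0c..0x11] <- [57 ed 73 73 ca 00]
D4: mem[0x01..0x05] <- [ca 00 57 ed 73]
D5: mem[0x01..0x03] <- [73 73 ca]
query mem[0x11]=0x00, mem[0x03]=0xca, mem[0x0d]=0xed, mem[0x02]=0x73, mem[0x0c]=0x57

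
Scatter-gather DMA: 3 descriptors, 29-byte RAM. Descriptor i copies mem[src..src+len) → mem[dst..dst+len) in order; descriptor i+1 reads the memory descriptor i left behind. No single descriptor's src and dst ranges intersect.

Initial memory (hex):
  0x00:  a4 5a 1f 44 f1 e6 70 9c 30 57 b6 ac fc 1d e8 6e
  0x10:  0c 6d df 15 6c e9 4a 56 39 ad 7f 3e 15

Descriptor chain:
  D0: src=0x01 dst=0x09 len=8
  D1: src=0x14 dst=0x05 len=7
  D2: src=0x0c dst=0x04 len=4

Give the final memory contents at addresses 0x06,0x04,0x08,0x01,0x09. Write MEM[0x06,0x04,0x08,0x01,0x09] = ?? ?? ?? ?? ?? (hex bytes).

#0 dst[0x09+8] := {0x5a,0x1f,0x44,0xf1,0xe6,0x70,0x9c,0x30}
#1 dst[0x05+7] := {0x6c,0xe9,0x4a,0x56,0x39,0xad,0x7f}
#2 dst[0x04+4] := {0xf1,0xe6,0x70,0x9c}
query mem[0x06]=0x70, mem[0x04]=0xf1, mem[0x08]=0x56, mem[0x01]=0x5a, mem[0x09]=0x39

MEM[0x06,0x04,0x08,0x01,0x09] = 70 f1 56 5a 39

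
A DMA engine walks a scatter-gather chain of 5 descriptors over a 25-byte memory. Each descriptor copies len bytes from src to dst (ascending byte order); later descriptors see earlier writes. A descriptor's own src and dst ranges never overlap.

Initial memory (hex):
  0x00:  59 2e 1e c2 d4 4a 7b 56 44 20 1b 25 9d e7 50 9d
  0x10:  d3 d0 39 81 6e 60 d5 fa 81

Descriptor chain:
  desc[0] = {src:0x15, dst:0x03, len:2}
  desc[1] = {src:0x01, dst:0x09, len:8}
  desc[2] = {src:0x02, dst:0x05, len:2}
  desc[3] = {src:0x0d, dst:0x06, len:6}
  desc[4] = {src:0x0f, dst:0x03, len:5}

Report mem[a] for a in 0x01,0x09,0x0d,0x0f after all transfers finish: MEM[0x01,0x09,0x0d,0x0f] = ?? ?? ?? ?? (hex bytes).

[0] 0x15->0x03 len=2 : 60 d5
[1] 0x01->0x09 len=8 : 2e 1e 60 d5 4a 7b 56 44
[2] 0x02->0x05 len=2 : 1e 60
[3] 0x0d->0x06 len=6 : 4a 7b 56 44 d0 39
[4] 0x0f->0x03 len=5 : 56 44 d0 39 81
query mem[0x01]=0x2e, mem[0x09]=0x44, mem[0x0d]=0x4a, mem[0x0f]=0x56

MEM[0x01,0x09,0x0d,0x0f] = 2e 44 4a 56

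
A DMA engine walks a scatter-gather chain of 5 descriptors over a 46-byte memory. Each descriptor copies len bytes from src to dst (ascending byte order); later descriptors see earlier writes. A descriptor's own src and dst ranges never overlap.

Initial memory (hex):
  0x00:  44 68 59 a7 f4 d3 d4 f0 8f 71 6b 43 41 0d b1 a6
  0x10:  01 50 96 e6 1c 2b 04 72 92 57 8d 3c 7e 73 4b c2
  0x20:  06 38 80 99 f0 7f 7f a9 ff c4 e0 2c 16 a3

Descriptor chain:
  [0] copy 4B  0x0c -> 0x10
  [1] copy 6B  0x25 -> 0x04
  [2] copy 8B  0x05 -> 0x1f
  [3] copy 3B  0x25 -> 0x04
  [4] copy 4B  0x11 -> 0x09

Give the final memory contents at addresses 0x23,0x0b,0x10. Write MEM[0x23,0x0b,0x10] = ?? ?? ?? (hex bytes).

MEM[0x23,0x0b,0x10] = e0 a6 41

  after D0: wrote 4B at 0x10 = 410db1a6
  after D1: wrote 6B at 0x04 = 7f7fa9ffc4e0
  after D2: wrote 8B at 0x1f = 7fa9ffc4e06b4341
  after D3: wrote 3B at 0x04 = 4341a9
  after D4: wrote 4B at 0x09 = 0db1a61c
query mem[0x23]=0xe0, mem[0x0b]=0xa6, mem[0x10]=0x41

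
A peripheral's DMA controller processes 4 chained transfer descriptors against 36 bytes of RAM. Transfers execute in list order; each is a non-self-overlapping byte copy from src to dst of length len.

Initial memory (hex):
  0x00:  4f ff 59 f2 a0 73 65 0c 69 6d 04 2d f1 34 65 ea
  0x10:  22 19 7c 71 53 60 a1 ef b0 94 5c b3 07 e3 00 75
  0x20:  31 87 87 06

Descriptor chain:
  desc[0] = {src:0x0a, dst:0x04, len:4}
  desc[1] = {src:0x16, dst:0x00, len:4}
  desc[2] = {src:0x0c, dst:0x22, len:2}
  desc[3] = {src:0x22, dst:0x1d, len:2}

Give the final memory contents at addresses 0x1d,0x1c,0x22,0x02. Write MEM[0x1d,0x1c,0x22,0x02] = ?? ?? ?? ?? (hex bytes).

D0: mem[0x04..0x07] <- [04 2d f1 34]
D1: mem[0x00..0x03] <- [a1 ef b0 94]
D2: mem[0x22..0x23] <- [f1 34]
D3: mem[0x1d..0x1e] <- [f1 34]
query mem[0x1d]=0xf1, mem[0x1c]=0x07, mem[0x22]=0xf1, mem[0x02]=0xb0

MEM[0x1d,0x1c,0x22,0x02] = f1 07 f1 b0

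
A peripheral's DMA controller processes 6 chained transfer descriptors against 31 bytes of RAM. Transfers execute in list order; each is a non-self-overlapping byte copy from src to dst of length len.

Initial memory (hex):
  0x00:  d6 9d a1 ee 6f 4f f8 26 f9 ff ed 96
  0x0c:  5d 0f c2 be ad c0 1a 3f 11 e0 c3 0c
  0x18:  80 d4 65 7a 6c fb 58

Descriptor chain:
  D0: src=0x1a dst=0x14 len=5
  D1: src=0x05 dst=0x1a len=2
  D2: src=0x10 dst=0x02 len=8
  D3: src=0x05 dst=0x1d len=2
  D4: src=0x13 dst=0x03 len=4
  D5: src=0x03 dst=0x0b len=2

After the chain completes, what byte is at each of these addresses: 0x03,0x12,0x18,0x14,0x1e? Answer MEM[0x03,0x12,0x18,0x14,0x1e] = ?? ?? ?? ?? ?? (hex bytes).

[0] 0x1a->0x14 len=5 : 65 7a 6c fb 58
[1] 0x05->0x1a len=2 : 4f f8
[2] 0x10->0x02 len=8 : ad c0 1a 3f 65 7a 6c fb
[3] 0x05->0x1d len=2 : 3f 65
[4] 0x13->0x03 len=4 : 3f 65 7a 6c
[5] 0x03->0x0b len=2 : 3f 65
query mem[0x03]=0x3f, mem[0x12]=0x1a, mem[0x18]=0x58, mem[0x14]=0x65, mem[0x1e]=0x65

MEM[0x03,0x12,0x18,0x14,0x1e] = 3f 1a 58 65 65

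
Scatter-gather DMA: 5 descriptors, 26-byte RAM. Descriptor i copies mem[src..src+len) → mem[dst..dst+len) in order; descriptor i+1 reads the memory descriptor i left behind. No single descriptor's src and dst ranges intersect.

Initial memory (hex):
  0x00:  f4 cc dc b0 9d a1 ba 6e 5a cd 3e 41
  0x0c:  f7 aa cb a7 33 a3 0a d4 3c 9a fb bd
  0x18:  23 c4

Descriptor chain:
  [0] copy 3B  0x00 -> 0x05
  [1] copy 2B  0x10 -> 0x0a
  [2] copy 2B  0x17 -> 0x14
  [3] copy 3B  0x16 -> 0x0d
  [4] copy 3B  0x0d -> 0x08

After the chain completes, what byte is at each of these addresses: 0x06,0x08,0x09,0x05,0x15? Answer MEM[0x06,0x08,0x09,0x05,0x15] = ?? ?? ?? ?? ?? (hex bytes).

  after D0: wrote 3B at 0x05 = f4ccdc
  after D1: wrote 2B at 0x0a = 33a3
  after D2: wrote 2B at 0x14 = bd23
  after D3: wrote 3B at 0x0d = fbbd23
  after D4: wrote 3B at 0x08 = fbbd23
query mem[0x06]=0xcc, mem[0x08]=0xfb, mem[0x09]=0xbd, mem[0x05]=0xf4, mem[0x15]=0x23

MEM[0x06,0x08,0x09,0x05,0x15] = cc fb bd f4 23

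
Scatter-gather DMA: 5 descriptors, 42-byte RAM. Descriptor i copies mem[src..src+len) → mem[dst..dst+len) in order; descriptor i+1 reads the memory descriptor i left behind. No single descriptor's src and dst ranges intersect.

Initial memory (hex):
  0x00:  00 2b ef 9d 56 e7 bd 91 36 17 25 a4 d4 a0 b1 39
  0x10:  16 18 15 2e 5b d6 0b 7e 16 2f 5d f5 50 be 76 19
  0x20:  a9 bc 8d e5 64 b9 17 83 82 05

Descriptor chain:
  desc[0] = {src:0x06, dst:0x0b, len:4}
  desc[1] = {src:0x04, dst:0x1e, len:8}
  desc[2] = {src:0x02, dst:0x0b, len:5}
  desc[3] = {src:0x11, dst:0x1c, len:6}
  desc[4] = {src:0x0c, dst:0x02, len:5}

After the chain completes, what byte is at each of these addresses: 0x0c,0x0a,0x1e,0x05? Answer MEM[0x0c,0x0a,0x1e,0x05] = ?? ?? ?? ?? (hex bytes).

MEM[0x0c,0x0a,0x1e,0x05] = 9d 25 2e bd

D0: mem[0x0b..0x0e] <- [bd 91 36 17]
D1: mem[0x1e..0x25] <- [56 e7 bd 91 36 17 25 bd]
D2: mem[0x0b..0x0f] <- [ef 9d 56 e7 bd]
D3: mem[0x1c..0x21] <- [18 15 2e 5b d6 0b]
D4: mem[0x02..0x06] <- [9d 56 e7 bd 16]
query mem[0x0c]=0x9d, mem[0x0a]=0x25, mem[0x1e]=0x2e, mem[0x05]=0xbd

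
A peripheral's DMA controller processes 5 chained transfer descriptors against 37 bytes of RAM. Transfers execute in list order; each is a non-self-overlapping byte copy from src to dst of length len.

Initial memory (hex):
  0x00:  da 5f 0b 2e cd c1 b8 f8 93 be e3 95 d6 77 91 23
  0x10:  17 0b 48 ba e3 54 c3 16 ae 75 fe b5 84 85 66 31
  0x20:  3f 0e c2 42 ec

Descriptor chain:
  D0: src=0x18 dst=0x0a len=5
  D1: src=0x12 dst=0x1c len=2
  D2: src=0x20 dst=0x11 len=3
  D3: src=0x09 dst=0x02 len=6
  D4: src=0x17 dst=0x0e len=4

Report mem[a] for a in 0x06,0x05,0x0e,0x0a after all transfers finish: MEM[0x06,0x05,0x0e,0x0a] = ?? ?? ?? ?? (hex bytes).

[0] 0x18->0x0a len=5 : ae 75 fe b5 84
[1] 0x12->0x1c len=2 : 48 ba
[2] 0x20->0x11 len=3 : 3f 0e c2
[3] 0x09->0x02 len=6 : be ae 75 fe b5 84
[4] 0x17->0x0e len=4 : 16 ae 75 fe
query mem[0x06]=0xb5, mem[0x05]=0xfe, mem[0x0e]=0x16, mem[0x0a]=0xae

MEM[0x06,0x05,0x0e,0x0a] = b5 fe 16 ae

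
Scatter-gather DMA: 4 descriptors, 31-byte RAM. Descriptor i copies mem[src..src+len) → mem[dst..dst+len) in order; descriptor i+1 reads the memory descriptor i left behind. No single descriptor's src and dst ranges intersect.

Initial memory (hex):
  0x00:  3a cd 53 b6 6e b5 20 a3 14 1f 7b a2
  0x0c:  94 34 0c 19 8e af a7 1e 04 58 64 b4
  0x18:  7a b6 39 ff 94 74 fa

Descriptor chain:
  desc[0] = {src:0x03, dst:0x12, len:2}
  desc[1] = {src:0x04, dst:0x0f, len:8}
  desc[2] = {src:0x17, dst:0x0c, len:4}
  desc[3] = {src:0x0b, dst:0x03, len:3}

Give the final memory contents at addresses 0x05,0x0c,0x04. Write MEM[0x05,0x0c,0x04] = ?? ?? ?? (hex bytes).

#0 dst[0x12+2] := {0xb6,0x6e}
#1 dst[0x0f+8] := {0x6e,0xb5,0x20,0xa3,0x14,0x1f,0x7b,0xa2}
#2 dst[0x0c+4] := {0xb4,0x7a,0xb6,0x39}
#3 dst[0x03+3] := {0xa2,0xb4,0x7a}
query mem[0x05]=0x7a, mem[0x0c]=0xb4, mem[0x04]=0xb4

MEM[0x05,0x0c,0x04] = 7a b4 b4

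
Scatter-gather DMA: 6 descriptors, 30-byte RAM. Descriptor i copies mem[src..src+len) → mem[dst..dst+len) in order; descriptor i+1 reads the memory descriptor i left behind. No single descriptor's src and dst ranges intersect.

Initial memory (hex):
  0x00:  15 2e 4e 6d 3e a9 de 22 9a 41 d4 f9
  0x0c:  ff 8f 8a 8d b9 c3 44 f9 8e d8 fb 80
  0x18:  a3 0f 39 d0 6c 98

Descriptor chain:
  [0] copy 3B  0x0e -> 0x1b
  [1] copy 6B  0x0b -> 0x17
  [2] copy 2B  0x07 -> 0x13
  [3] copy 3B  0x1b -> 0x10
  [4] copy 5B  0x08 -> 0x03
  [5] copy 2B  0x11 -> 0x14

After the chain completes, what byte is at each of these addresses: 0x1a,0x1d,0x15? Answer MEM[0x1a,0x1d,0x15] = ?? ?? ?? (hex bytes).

  after D0: wrote 3B at 0x1b = 8a8db9
  after D1: wrote 6B at 0x17 = f9ff8f8a8db9
  after D2: wrote 2B at 0x13 = 229a
  after D3: wrote 3B at 0x10 = 8db9b9
  after D4: wrote 5B at 0x03 = 9a41d4f9ff
  after D5: wrote 2B at 0x14 = b9b9
query mem[0x1a]=0x8a, mem[0x1d]=0xb9, mem[0x15]=0xb9

MEM[0x1a,0x1d,0x15] = 8a b9 b9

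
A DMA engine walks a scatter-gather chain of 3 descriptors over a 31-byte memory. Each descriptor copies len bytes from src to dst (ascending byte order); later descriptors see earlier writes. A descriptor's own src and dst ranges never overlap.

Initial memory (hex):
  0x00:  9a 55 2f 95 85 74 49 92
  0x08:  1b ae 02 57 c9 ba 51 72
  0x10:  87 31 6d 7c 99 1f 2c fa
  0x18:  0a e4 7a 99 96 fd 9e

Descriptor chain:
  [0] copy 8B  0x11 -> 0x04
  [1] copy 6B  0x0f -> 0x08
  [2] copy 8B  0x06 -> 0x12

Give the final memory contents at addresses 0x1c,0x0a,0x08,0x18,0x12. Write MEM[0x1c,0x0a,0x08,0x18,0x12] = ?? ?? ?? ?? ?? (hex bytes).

MEM[0x1c,0x0a,0x08,0x18,0x12] = 96 31 72 7c 7c

#0 dst[0x04+8] := {0x31,0x6d,0x7c,0x99,0x1f,0x2c,0xfa,0x0a}
#1 dst[0x08+6] := {0x72,0x87,0x31,0x6d,0x7c,0x99}
#2 dst[0x12+8] := {0x7c,0x99,0x72,0x87,0x31,0x6d,0x7c,0x99}
query mem[0x1c]=0x96, mem[0x0a]=0x31, mem[0x08]=0x72, mem[0x18]=0x7c, mem[0x12]=0x7c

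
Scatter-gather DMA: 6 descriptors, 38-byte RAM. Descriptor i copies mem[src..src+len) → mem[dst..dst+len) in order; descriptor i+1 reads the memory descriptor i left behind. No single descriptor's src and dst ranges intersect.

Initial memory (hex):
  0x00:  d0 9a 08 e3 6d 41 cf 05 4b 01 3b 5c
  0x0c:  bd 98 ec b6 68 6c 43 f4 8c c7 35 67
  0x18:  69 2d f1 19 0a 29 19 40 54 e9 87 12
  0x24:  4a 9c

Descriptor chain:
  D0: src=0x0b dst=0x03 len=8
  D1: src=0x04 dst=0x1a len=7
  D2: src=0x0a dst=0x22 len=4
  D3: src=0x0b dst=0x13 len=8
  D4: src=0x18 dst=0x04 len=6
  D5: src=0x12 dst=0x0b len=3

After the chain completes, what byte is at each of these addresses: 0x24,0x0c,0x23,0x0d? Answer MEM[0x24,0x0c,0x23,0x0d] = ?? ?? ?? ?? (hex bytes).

MEM[0x24,0x0c,0x23,0x0d] = bd 5c 5c bd

D0: mem[0x03..0x0a] <- [5c bd 98 ec b6 68 6c 43]
D1: mem[0x1a..0x20] <- [bd 98 ec b6 68 6c 43]
D2: mem[0x22..0x25] <- [43 5c bd 98]
D3: mem[0x13..0x1a] <- [5c bd 98 ec b6 68 6c 43]
D4: mem[0x04..0x09] <- [68 6c 43 98 ec b6]
D5: mem[0x0b..0x0d] <- [43 5c bd]
query mem[0x24]=0xbd, mem[0x0c]=0x5c, mem[0x23]=0x5c, mem[0x0d]=0xbd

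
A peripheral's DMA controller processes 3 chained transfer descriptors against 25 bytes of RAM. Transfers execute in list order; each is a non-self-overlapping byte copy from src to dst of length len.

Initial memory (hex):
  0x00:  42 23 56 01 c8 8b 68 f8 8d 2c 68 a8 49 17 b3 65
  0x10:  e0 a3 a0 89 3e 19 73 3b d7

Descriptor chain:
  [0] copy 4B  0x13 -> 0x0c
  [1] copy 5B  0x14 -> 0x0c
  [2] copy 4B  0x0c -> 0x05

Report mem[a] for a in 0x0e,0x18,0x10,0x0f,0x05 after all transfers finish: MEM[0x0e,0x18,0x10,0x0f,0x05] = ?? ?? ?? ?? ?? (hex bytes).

MEM[0x0e,0x18,0x10,0x0f,0x05] = 73 d7 d7 3b 3e

#0 dst[0x0c+4] := {0x89,0x3e,0x19,0x73}
#1 dst[0x0c+5] := {0x3e,0x19,0x73,0x3b,0xd7}
#2 dst[0x05+4] := {0x3e,0x19,0x73,0x3b}
query mem[0x0e]=0x73, mem[0x18]=0xd7, mem[0x10]=0xd7, mem[0x0f]=0x3b, mem[0x05]=0x3e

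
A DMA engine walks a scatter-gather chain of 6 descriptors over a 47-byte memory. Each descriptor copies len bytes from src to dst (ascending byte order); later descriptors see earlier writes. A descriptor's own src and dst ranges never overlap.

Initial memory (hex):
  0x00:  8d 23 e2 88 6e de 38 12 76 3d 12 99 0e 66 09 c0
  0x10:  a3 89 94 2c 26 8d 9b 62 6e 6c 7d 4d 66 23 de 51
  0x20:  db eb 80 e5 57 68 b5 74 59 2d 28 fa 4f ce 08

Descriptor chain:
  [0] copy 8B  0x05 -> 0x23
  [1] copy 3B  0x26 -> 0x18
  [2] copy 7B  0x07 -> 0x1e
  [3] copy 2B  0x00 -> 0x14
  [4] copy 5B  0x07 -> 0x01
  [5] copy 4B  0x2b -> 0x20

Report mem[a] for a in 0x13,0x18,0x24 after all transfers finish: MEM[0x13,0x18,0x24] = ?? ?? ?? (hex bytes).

D0: mem[0x23..0x2a] <- [de 38 12 76 3d 12 99 0e]
D1: mem[0x18..0x1a] <- [76 3d 12]
D2: mem[0x1e..0x24] <- [12 76 3d 12 99 0e 66]
D3: mem[0x14..0x15] <- [8d 23]
D4: mem[0x01..0x05] <- [12 76 3d 12 99]
D5: mem[0x20..0x23] <- [fa 4f ce 08]
query mem[0x13]=0x2c, mem[0x18]=0x76, mem[0x24]=0x66

MEM[0x13,0x18,0x24] = 2c 76 66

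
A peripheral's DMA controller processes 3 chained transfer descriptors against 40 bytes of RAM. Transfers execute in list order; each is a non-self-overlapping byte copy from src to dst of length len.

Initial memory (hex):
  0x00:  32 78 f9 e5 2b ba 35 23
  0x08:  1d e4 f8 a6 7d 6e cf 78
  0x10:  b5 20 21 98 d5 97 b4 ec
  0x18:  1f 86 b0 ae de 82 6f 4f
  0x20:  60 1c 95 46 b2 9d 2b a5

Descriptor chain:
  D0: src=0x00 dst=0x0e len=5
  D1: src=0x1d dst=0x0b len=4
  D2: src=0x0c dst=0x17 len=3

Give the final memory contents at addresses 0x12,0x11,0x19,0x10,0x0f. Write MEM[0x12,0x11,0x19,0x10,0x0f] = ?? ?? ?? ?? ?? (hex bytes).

[0] 0x00->0x0e len=5 : 32 78 f9 e5 2b
[1] 0x1d->0x0b len=4 : 82 6f 4f 60
[2] 0x0c->0x17 len=3 : 6f 4f 60
query mem[0x12]=0x2b, mem[0x11]=0xe5, mem[0x19]=0x60, mem[0x10]=0xf9, mem[0x0f]=0x78

MEM[0x12,0x11,0x19,0x10,0x0f] = 2b e5 60 f9 78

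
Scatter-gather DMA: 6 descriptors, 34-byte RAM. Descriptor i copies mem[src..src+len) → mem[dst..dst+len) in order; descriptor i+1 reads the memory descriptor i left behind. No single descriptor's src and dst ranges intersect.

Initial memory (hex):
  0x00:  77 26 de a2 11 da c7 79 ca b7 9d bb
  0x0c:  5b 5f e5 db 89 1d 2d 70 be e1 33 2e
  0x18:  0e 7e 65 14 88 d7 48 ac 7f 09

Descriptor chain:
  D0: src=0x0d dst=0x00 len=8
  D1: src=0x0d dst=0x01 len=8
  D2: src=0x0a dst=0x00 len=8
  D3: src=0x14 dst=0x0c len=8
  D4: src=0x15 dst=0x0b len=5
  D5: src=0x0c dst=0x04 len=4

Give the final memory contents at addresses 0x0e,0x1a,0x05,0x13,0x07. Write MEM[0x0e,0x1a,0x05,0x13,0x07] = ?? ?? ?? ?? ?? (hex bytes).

#0 dst[0x00+8] := {0x5f,0xe5,0xdb,0x89,0x1d,0x2d,0x70,0xbe}
#1 dst[0x01+8] := {0x5f,0xe5,0xdb,0x89,0x1d,0x2d,0x70,0xbe}
#2 dst[0x00+8] := {0x9d,0xbb,0x5b,0x5f,0xe5,0xdb,0x89,0x1d}
#3 dst[0x0c+8] := {0xbe,0xe1,0x33,0x2e,0x0e,0x7e,0x65,0x14}
#4 dst[0x0b+5] := {0xe1,0x33,0x2e,0x0e,0x7e}
#5 dst[0x04+4] := {0x33,0x2e,0x0e,0x7e}
query mem[0x0e]=0x0e, mem[0x1a]=0x65, mem[0x05]=0x2e, mem[0x13]=0x14, mem[0x07]=0x7e

MEM[0x0e,0x1a,0x05,0x13,0x07] = 0e 65 2e 14 7e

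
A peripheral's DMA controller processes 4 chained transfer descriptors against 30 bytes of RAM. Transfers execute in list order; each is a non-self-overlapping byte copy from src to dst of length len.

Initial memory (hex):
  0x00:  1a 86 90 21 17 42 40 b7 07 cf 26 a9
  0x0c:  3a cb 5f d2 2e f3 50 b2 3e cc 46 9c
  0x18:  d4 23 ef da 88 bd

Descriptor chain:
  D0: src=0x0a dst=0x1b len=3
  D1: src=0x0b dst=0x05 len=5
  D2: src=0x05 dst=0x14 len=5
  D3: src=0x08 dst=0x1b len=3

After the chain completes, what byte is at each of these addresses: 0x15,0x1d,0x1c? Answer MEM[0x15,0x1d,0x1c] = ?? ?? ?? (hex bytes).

MEM[0x15,0x1d,0x1c] = 3a 26 d2

D0: mem[0x1b..0x1d] <- [26 a9 3a]
D1: mem[0x05..0x09] <- [a9 3a cb 5f d2]
D2: mem[0x14..0x18] <- [a9 3a cb 5f d2]
D3: mem[0x1b..0x1d] <- [5f d2 26]
query mem[0x15]=0x3a, mem[0x1d]=0x26, mem[0x1c]=0xd2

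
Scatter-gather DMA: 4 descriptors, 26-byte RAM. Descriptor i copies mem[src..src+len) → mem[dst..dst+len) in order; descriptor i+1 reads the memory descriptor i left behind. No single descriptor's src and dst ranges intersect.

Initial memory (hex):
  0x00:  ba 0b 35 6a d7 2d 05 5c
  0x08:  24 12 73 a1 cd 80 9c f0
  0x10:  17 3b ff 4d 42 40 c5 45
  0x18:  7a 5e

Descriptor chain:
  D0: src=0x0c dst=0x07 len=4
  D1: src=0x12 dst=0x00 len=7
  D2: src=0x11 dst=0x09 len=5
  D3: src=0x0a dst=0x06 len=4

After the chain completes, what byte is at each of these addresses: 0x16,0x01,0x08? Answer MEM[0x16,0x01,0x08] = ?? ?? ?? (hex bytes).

MEM[0x16,0x01,0x08] = c5 4d 42

[0] 0x0c->0x07 len=4 : cd 80 9c f0
[1] 0x12->0x00 len=7 : ff 4d 42 40 c5 45 7a
[2] 0x11->0x09 len=5 : 3b ff 4d 42 40
[3] 0x0a->0x06 len=4 : ff 4d 42 40
query mem[0x16]=0xc5, mem[0x01]=0x4d, mem[0x08]=0x42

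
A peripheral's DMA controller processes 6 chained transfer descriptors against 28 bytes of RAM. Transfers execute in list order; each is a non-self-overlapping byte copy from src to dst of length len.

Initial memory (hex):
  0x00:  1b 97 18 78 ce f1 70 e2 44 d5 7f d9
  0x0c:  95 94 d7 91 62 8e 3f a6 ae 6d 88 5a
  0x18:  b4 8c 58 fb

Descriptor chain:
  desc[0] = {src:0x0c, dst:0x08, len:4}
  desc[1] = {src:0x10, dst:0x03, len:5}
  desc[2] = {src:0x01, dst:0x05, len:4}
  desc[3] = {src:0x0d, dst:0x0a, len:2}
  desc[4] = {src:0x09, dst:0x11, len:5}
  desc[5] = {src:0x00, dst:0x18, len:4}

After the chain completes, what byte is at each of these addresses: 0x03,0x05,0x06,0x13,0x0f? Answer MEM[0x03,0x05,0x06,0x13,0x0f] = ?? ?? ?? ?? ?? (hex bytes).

MEM[0x03,0x05,0x06,0x13,0x0f] = 62 97 18 d7 91

#0 dst[0x08+4] := {0x95,0x94,0xd7,0x91}
#1 dst[0x03+5] := {0x62,0x8e,0x3f,0xa6,0xae}
#2 dst[0x05+4] := {0x97,0x18,0x62,0x8e}
#3 dst[0x0a+2] := {0x94,0xd7}
#4 dst[0x11+5] := {0x94,0x94,0xd7,0x95,0x94}
#5 dst[0x18+4] := {0x1b,0x97,0x18,0x62}
query mem[0x03]=0x62, mem[0x05]=0x97, mem[0x06]=0x18, mem[0x13]=0xd7, mem[0x0f]=0x91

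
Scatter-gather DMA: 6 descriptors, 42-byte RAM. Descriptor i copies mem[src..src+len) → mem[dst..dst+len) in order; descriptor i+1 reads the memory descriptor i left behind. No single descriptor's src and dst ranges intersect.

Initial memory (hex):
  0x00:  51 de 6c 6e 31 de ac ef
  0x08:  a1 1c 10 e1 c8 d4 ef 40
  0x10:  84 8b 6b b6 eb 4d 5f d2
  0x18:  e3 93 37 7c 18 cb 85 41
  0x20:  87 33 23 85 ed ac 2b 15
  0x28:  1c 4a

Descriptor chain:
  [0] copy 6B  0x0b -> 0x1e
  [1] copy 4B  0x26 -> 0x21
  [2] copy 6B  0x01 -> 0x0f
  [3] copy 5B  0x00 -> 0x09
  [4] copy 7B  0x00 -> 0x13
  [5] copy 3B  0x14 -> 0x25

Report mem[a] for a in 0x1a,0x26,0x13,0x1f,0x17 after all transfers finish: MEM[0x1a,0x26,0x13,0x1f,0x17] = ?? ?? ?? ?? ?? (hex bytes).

MEM[0x1a,0x26,0x13,0x1f,0x17] = 37 6c 51 c8 31

  after D0: wrote 6B at 0x1e = e1c8d4ef4084
  after D1: wrote 4B at 0x21 = 2b151c4a
  after D2: wrote 6B at 0x0f = de6c6e31deac
  after D3: wrote 5B at 0x09 = 51de6c6e31
  after D4: wrote 7B at 0x13 = 51de6c6e31deac
  after D5: wrote 3B at 0x25 = de6c6e
query mem[0x1a]=0x37, mem[0x26]=0x6c, mem[0x13]=0x51, mem[0x1f]=0xc8, mem[0x17]=0x31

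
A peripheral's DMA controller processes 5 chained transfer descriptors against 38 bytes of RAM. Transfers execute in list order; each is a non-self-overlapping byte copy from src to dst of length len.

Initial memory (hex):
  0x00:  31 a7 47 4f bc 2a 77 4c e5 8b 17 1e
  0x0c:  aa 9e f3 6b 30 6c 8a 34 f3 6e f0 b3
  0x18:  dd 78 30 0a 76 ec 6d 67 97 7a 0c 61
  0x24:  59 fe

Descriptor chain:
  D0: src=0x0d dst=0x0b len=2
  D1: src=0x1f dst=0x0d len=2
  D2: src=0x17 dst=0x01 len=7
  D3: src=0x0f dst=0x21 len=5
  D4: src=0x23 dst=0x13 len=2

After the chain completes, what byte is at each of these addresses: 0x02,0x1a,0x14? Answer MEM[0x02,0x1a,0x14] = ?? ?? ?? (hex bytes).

MEM[0x02,0x1a,0x14] = dd 30 8a

D0: mem[0x0b..0x0c] <- [9e f3]
D1: mem[0x0d..0x0e] <- [67 97]
D2: mem[0x01..0x07] <- [b3 dd 78 30 0a 76 ec]
D3: mem[0x21..0x25] <- [6b 30 6c 8a 34]
D4: mem[0x13..0x14] <- [6c 8a]
query mem[0x02]=0xdd, mem[0x1a]=0x30, mem[0x14]=0x8a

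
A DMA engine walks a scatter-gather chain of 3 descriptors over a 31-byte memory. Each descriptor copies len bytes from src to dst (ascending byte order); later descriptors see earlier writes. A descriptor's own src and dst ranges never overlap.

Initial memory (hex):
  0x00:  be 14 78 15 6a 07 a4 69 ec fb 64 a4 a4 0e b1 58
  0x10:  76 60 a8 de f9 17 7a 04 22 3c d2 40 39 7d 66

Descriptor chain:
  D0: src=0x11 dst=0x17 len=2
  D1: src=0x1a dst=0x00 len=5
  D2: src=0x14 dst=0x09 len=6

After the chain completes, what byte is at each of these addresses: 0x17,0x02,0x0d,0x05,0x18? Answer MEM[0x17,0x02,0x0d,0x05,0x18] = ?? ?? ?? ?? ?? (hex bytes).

MEM[0x17,0x02,0x0d,0x05,0x18] = 60 39 a8 07 a8

  after D0: wrote 2B at 0x17 = 60a8
  after D1: wrote 5B at 0x00 = d240397d66
  after D2: wrote 6B at 0x09 = f9177a60a83c
query mem[0x17]=0x60, mem[0x02]=0x39, mem[0x0d]=0xa8, mem[0x05]=0x07, mem[0x18]=0xa8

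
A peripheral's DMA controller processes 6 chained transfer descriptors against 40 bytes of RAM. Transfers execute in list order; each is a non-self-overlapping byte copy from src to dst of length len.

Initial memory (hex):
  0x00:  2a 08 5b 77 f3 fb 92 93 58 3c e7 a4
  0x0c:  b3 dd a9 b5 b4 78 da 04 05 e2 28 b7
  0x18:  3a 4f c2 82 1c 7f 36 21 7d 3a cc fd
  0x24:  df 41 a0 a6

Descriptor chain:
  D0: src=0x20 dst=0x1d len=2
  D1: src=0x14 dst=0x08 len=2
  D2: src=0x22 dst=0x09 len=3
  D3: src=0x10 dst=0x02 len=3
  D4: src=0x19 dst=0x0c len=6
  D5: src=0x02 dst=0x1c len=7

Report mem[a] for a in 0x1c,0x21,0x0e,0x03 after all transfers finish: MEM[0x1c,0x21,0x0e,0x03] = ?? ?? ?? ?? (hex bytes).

[0] 0x20->0x1d len=2 : 7d 3a
[1] 0x14->0x08 len=2 : 05 e2
[2] 0x22->0x09 len=3 : cc fd df
[3] 0x10->0x02 len=3 : b4 78 da
[4] 0x19->0x0c len=6 : 4f c2 82 1c 7d 3a
[5] 0x02->0x1c len=7 : b4 78 da fb 92 93 05
query mem[0x1c]=0xb4, mem[0x21]=0x93, mem[0x0e]=0x82, mem[0x03]=0x78

MEM[0x1c,0x21,0x0e,0x03] = b4 93 82 78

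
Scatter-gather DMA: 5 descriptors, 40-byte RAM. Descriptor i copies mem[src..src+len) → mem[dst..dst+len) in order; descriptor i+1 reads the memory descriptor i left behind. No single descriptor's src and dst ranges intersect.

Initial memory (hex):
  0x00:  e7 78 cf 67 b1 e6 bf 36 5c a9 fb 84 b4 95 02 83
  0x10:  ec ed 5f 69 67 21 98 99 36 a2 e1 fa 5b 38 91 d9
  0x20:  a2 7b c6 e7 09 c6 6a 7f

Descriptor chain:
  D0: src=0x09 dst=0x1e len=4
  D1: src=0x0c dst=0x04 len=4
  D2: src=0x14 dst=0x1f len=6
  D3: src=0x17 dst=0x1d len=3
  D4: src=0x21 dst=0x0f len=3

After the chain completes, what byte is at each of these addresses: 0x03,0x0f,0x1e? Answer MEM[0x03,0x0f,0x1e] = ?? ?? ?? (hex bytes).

  after D0: wrote 4B at 0x1e = a9fb84b4
  after D1: wrote 4B at 0x04 = b4950283
  after D2: wrote 6B at 0x1f = 6721989936a2
  after D3: wrote 3B at 0x1d = 9936a2
  after D4: wrote 3B at 0x0f = 989936
query mem[0x03]=0x67, mem[0x0f]=0x98, mem[0x1e]=0x36

MEM[0x03,0x0f,0x1e] = 67 98 36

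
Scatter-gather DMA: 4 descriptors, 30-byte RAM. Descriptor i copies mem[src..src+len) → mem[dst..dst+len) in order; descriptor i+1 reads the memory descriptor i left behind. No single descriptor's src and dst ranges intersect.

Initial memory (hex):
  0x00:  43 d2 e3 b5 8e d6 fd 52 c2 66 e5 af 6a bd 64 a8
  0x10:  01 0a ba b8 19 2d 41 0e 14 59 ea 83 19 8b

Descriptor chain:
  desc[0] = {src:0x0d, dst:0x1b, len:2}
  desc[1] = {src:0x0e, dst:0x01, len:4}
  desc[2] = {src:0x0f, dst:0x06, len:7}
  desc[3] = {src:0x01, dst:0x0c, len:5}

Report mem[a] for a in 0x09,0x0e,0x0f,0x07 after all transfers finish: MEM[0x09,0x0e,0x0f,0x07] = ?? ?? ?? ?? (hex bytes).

MEM[0x09,0x0e,0x0f,0x07] = ba 01 0a 01

[0] 0x0d->0x1b len=2 : bd 64
[1] 0x0e->0x01 len=4 : 64 a8 01 0a
[2] 0x0f->0x06 len=7 : a8 01 0a ba b8 19 2d
[3] 0x01->0x0c len=5 : 64 a8 01 0a d6
query mem[0x09]=0xba, mem[0x0e]=0x01, mem[0x0f]=0x0a, mem[0x07]=0x01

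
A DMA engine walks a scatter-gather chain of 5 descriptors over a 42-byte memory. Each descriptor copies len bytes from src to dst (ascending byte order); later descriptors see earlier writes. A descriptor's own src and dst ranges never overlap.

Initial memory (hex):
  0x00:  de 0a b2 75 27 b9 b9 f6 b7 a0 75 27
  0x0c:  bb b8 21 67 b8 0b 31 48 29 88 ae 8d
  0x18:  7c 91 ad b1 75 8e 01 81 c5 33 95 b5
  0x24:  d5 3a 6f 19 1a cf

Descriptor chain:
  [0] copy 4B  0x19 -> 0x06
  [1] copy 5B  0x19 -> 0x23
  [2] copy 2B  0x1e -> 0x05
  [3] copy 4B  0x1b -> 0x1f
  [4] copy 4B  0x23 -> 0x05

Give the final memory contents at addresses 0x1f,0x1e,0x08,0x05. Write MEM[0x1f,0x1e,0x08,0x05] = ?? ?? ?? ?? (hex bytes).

#0 dst[0x06+4] := {0x91,0xad,0xb1,0x75}
#1 dst[0x23+5] := {0x91,0xad,0xb1,0x75,0x8e}
#2 dst[0x05+2] := {0x01,0x81}
#3 dst[0x1f+4] := {0xb1,0x75,0x8e,0x01}
#4 dst[0x05+4] := {0x91,0xad,0xb1,0x75}
query mem[0x1f]=0xb1, mem[0x1e]=0x01, mem[0x08]=0x75, mem[0x05]=0x91

MEM[0x1f,0x1e,0x08,0x05] = b1 01 75 91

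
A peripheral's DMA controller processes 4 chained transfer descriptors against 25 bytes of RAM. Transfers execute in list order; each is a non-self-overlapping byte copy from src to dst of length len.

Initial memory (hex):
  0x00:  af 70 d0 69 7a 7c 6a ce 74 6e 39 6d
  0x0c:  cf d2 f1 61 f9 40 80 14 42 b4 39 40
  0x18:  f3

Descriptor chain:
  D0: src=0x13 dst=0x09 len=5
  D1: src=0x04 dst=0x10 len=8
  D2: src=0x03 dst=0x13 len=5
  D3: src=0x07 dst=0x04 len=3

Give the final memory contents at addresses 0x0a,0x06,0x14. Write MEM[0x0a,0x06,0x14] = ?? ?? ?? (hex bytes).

MEM[0x0a,0x06,0x14] = 42 14 7a

  after D0: wrote 5B at 0x09 = 1442b43940
  after D1: wrote 8B at 0x10 = 7a7c6ace741442b4
  after D2: wrote 5B at 0x13 = 697a7c6ace
  after D3: wrote 3B at 0x04 = ce7414
query mem[0x0a]=0x42, mem[0x06]=0x14, mem[0x14]=0x7a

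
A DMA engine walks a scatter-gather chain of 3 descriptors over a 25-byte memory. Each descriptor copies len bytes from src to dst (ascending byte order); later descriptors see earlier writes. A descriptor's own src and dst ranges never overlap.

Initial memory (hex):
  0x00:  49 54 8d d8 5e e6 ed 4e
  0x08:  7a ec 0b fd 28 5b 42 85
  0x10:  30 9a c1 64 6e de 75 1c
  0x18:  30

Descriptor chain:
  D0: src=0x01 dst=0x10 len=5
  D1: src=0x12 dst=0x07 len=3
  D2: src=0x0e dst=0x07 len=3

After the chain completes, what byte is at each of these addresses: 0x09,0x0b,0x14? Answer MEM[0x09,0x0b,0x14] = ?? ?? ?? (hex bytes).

MEM[0x09,0x0b,0x14] = 54 fd e6

[0] 0x01->0x10 len=5 : 54 8d d8 5e e6
[1] 0x12->0x07 len=3 : d8 5e e6
[2] 0x0e->0x07 len=3 : 42 85 54
query mem[0x09]=0x54, mem[0x0b]=0xfd, mem[0x14]=0xe6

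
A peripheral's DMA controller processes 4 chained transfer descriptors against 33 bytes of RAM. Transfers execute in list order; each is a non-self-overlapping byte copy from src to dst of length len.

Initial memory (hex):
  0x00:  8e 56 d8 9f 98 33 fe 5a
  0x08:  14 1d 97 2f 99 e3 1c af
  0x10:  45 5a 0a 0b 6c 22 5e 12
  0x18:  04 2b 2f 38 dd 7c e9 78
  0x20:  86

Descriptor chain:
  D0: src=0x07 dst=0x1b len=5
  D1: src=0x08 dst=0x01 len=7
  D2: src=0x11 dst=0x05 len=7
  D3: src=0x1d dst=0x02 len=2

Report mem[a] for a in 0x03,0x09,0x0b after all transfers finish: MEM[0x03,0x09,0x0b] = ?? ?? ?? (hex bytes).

#0 dst[0x1b+5] := {0x5a,0x14,0x1d,0x97,0x2f}
#1 dst[0x01+7] := {0x14,0x1d,0x97,0x2f,0x99,0xe3,0x1c}
#2 dst[0x05+7] := {0x5a,0x0a,0x0b,0x6c,0x22,0x5e,0x12}
#3 dst[0x02+2] := {0x1d,0x97}
query mem[0x03]=0x97, mem[0x09]=0x22, mem[0x0b]=0x12

MEM[0x03,0x09,0x0b] = 97 22 12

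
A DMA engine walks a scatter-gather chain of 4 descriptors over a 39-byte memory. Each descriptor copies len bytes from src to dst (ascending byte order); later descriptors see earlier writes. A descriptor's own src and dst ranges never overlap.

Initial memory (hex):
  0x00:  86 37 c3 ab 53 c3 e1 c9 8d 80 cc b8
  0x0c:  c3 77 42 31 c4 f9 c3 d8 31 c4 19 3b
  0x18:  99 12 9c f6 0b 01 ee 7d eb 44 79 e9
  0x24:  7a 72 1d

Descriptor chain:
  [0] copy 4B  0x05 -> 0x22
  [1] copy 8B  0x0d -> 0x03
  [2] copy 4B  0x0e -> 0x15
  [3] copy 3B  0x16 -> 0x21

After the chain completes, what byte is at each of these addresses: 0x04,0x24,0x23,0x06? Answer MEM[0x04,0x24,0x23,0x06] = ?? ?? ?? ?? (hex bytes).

  after D0: wrote 4B at 0x22 = c3e1c98d
  after D1: wrote 8B at 0x03 = 774231c4f9c3d831
  after D2: wrote 4B at 0x15 = 4231c4f9
  after D3: wrote 3B at 0x21 = 31c4f9
query mem[0x04]=0x42, mem[0x24]=0xc9, mem[0x23]=0xf9, mem[0x06]=0xc4

MEM[0x04,0x24,0x23,0x06] = 42 c9 f9 c4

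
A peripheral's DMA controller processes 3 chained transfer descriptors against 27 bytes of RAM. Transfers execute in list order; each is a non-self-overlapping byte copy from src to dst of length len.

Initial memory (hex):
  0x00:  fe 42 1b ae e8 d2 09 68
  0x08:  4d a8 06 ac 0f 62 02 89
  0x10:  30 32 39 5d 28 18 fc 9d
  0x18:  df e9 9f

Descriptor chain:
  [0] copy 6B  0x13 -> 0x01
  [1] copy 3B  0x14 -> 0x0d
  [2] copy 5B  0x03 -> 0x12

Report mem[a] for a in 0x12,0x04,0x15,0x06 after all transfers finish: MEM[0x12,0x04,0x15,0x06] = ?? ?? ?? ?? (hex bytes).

MEM[0x12,0x04,0x15,0x06] = 18 fc df df

  after D0: wrote 6B at 0x01 = 5d2818fc9ddf
  after D1: wrote 3B at 0x0d = 2818fc
  after D2: wrote 5B at 0x12 = 18fc9ddf68
query mem[0x12]=0x18, mem[0x04]=0xfc, mem[0x15]=0xdf, mem[0x06]=0xdf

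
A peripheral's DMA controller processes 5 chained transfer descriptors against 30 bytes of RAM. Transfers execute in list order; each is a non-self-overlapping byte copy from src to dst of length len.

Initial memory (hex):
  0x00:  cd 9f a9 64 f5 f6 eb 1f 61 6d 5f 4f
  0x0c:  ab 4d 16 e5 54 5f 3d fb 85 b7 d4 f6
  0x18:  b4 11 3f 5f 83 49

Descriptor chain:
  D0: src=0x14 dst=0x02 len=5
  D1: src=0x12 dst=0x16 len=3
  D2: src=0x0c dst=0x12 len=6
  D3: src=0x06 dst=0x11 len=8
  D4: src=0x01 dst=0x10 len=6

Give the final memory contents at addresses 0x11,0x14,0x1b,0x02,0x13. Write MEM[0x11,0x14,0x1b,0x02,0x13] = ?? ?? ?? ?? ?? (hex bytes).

#0 dst[0x02+5] := {0x85,0xb7,0xd4,0xf6,0xb4}
#1 dst[0x16+3] := {0x3d,0xfb,0x85}
#2 dst[0x12+6] := {0xab,0x4d,0x16,0xe5,0x54,0x5f}
#3 dst[0x11+8] := {0xb4,0x1f,0x61,0x6d,0x5f,0x4f,0xab,0x4d}
#4 dst[0x10+6] := {0x9f,0x85,0xb7,0xd4,0xf6,0xb4}
query mem[0x11]=0x85, mem[0x14]=0xf6, mem[0x1b]=0x5f, mem[0x02]=0x85, mem[0x13]=0xd4

MEM[0x11,0x14,0x1b,0x02,0x13] = 85 f6 5f 85 d4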